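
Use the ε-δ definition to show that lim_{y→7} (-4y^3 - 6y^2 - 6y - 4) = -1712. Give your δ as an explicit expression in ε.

Let ε > 0 be given. We want δ > 0 such that 0 < |y − 7| < δ implies |(-4y^3 - 6y^2 - 6y - 4) + 1712| < ε.
(-4y^3 - 6y^2 - 6y - 4) + 1712 = -4y^3 - 6y^2 - 6y + 1708 = (y − 7)(-4y^2 - 34y - 244).
So |(-4y^3 - 6y^2 - 6y - 4) + 1712| = |y − 7|·|-4y^2 - 34y - 244|.
Require δ ≤ 2. Then |y − 7| < 2 gives |y| < 9, and by the triangle inequality |-4y^2 - 34y - 244| ≤ 4·9^2 + 34·9 + 244 = 874.
Hence |(-4y^3 - 6y^2 - 6y - 4) + 1712| ≤ 874|y − 7| < ε provided |y − 7| < ε/874.
Choosing δ = min(2, ε/874) ensures both conditions, hence |(-4y^3 - 6y^2 - 6y - 4) + 1712| < ε.

δ = min(2, ε/874)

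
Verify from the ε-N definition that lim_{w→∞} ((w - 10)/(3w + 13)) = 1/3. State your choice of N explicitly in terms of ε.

N = (43/9)/ε

Fix ε > 0. We seek N > 0 such that w > N implies |(w - 10)/(3w + 13) − (1/3)| < ε.
(w - 10)/(3w + 13) − (1/3) = (3(w - 10) − (3w + 13)) / (3(3w + 13)) = -43/(3(3w + 13)).
For w > 0 we have 3w + 13 > 3w, so |(w - 10)/(3w + 13) − (1/3)| = 43/(3(3w + 13)) < 43/(3·3w) = (43/9)/w.
Thus |(w - 10)/(3w + 13) − (1/3)| < ε whenever w > (43/9)/ε.
Take N = (43/9)/ε. If w > N then |(w - 10)/(3w + 13) − (1/3)| < (43/9)/w < ε.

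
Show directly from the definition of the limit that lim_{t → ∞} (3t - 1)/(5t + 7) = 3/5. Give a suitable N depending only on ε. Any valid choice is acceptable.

N = (26/25)/ε

Let ε > 0 be given. We seek N > 0 such that t > N implies |(3t - 1)/(5t + 7) − (3/5)| < ε.
(3t - 1)/(5t + 7) − (3/5) = (5(3t - 1) − 3(5t + 7)) / (5(5t + 7)) = -26/(5(5t + 7)).
For t > 0 we have 5t + 7 > 5t, so |(3t - 1)/(5t + 7) − (3/5)| = 26/(5(5t + 7)) < 26/(5·5t) = (26/25)/t.
Thus |(3t - 1)/(5t + 7) − (3/5)| < ε whenever t > (26/25)/ε.
Take N = (26/25)/ε. If t > N then |(3t - 1)/(5t + 7) − (3/5)| < (26/25)/t < ε.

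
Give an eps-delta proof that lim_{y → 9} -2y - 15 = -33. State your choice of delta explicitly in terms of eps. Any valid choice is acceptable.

Suppose eps > 0. We need delta > 0 so that 0 < |y − 9| < delta implies |(-2y - 15) + 33| < eps.
|(-2y - 15) + 33| = |-2y + 18| = 2|y − 9|.
Thus it suffices that |y − 9| < eps/2.
Take delta = eps/2. If 0 < |y − 9| < delta then |(-2y - 15) + 33| = 2|y − 9| < 2·(eps/2) = eps.

delta = eps/2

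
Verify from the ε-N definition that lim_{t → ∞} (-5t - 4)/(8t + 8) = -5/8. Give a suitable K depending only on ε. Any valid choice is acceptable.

Fix ε > 0. We seek K > 0 such that t > K implies |(-5t - 4)/(8t + 8) + 5/8| < ε.
(-5t - 4)/(8t + 8) + 5/8 = (8(-5t - 4) − (-5)(8t + 8)) / (8(8t + 8)) = 8/(8(8t + 8)).
For t > 0 we have 8t + 8 > 8t, so |(-5t - 4)/(8t + 8) + 5/8| = 8/(8(8t + 8)) < 8/(8·8t) = (1/8)/t.
Thus |(-5t - 4)/(8t + 8) + 5/8| < ε whenever t > (1/8)/ε.
Take K = (1/8)/ε. If t > K then |(-5t - 4)/(8t + 8) + 5/8| < (1/8)/t < ε.

K = (1/8)/ε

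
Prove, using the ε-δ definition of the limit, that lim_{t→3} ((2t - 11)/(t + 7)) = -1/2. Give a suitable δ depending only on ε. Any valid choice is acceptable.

δ = min(5, 2ε)

Fix ε > 0. We want δ > 0 with 0 < |t − 3| < δ ⇒ |(2t - 11)/(t + 7) + 1/2| < ε.
Combining over a common denominator, (2t - 11)/(t + 7) + 1/2 = [(2t - 11)·10 − (-5)·(t + 7)] / [10·(t + 7)] = 25(t − 3) / (10(t + 7)).
So |(2t - 11)/(t + 7) + 1/2| = 25|t − 3| / (10·|t + 7|).
Restrict δ ≤ 5. Then |t − 3| < 5 gives |t + 7| = |(t − 3) + 10| ≥ 10 − 5 = 5.
Hence |(2t - 11)/(t + 7) + 1/2| < 25|t − 3|/(10·5) = (1/2)|t − 3|, which is < ε once |t − 3| < 2ε.
Take δ = min(5, 2ε). Then 0 < |t − 3| < δ forces both bounds, so |(2t - 11)/(t + 7) + 1/2| < ε.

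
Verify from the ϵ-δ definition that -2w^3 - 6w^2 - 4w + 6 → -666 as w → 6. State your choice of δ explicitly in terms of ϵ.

δ = min(2, ϵ/384)

Suppose ϵ > 0. We want δ > 0 such that 0 < |w − 6| < δ implies |(-2w^3 - 6w^2 - 4w + 6) + 666| < ϵ.
(-2w^3 - 6w^2 - 4w + 6) + 666 = -2w^3 - 6w^2 - 4w + 672 = (w − 6)(-2w^2 - 18w - 112).
So |(-2w^3 - 6w^2 - 4w + 6) + 666| = |w − 6|·|-2w^2 - 18w - 112|.
Require δ ≤ 2. Then |w − 6| < 2 gives |w| < 8, and by the triangle inequality |-2w^2 - 18w - 112| ≤ 2·8^2 + 18·8 + 112 = 384.
Hence |(-2w^3 - 6w^2 - 4w + 6) + 666| ≤ 384|w − 6| < ϵ provided |w − 6| < ϵ/384.
Choosing δ = min(2, ϵ/384) ensures both conditions, hence |(-2w^3 - 6w^2 - 4w + 6) + 666| < ϵ.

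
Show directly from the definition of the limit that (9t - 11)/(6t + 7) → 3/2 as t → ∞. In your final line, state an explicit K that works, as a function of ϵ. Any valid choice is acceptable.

Fix ϵ > 0. We seek K > 0 such that t > K implies |(9t - 11)/(6t + 7) − (3/2)| < ϵ.
(9t - 11)/(6t + 7) − (3/2) = (6(9t - 11) − 9(6t + 7)) / (6(6t + 7)) = -129/(6(6t + 7)).
For t > 0 we have 6t + 7 > 6t, so |(9t - 11)/(6t + 7) − (3/2)| = 129/(6(6t + 7)) < 129/(6·6t) = (43/12)/t.
Thus |(9t - 11)/(6t + 7) − (3/2)| < ϵ whenever t > (43/12)/ϵ.
Take K = (43/12)/ϵ. If t > K then |(9t - 11)/(6t + 7) − (3/2)| < (43/12)/t < ϵ.

K = (43/12)/ϵ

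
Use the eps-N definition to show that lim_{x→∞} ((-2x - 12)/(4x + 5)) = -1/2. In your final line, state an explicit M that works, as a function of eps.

M = (19/8)/eps

Let eps > 0. We seek M > 0 such that x > M implies |(-2x - 12)/(4x + 5) + 1/2| < eps.
(-2x - 12)/(4x + 5) + 1/2 = (4(-2x - 12) − (-2)(4x + 5)) / (4(4x + 5)) = -38/(4(4x + 5)).
For x > 0 we have 4x + 5 > 4x, so |(-2x - 12)/(4x + 5) + 1/2| = 38/(4(4x + 5)) < 38/(4·4x) = (19/8)/x.
Thus |(-2x - 12)/(4x + 5) + 1/2| < eps whenever x > (19/8)/eps.
Take M = (19/8)/eps. If x > M then |(-2x - 12)/(4x + 5) + 1/2| < (19/8)/x < eps.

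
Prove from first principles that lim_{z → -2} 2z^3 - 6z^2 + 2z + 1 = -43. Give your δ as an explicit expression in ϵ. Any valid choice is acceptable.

δ = min(1, ϵ/70)

Suppose ϵ > 0. We want δ > 0 such that 0 < |z + 2| < δ implies |(2z^3 - 6z^2 + 2z + 1) + 43| < ϵ.
(2z^3 - 6z^2 + 2z + 1) + 43 = 2z^3 - 6z^2 + 2z + 44 = (z + 2)(2z^2 - 10z + 22).
So |(2z^3 - 6z^2 + 2z + 1) + 43| = |z + 2|·|2z^2 - 10z + 22|.
Assume first that |z + 2| < 1, so |z| < 3. Then |2z^2 - 10z + 22| ≤ 2·3^2 + 10·3 + 22 = 70.
Hence |(2z^3 - 6z^2 + 2z + 1) + 43| ≤ 70|z + 2| < ϵ provided |z + 2| < ϵ/70.
Choosing δ = min(1, ϵ/70) ensures both conditions, hence |(2z^3 - 6z^2 + 2z + 1) + 43| < ϵ.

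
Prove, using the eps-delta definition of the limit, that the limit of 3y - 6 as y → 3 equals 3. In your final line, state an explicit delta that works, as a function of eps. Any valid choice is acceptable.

Let eps > 0. We need delta > 0 so that 0 < |y − 3| < delta implies |(3y - 6) − 3| < eps.
|(3y - 6) − 3| = |3y - 9| = 3|y − 3|.
Thus it suffices that |y − 3| < eps/3.
Choosing delta = eps/3 gives |(3y - 6) − 3| = 3|y − 3| < eps whenever |y − 3| < delta.

delta = eps/3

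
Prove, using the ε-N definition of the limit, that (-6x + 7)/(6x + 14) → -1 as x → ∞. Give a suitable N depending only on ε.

Suppose ε > 0. We seek N > 0 such that x > N implies |(-6x + 7)/(6x + 14) + 1| < ε.
(-6x + 7)/(6x + 14) + 1 = (6(-6x + 7) − (-6)(6x + 14)) / (6(6x + 14)) = 126/(6(6x + 14)).
For x > 0 we have 6x + 14 > 6x, so |(-6x + 7)/(6x + 14) + 1| = 126/(6(6x + 14)) < 126/(6·6x) = (7/2)/x.
Thus |(-6x + 7)/(6x + 14) + 1| < ε whenever x > (7/2)/ε.
Take N = (7/2)/ε. If x > N then |(-6x + 7)/(6x + 14) + 1| < (7/2)/x < ε.

N = (7/2)/ε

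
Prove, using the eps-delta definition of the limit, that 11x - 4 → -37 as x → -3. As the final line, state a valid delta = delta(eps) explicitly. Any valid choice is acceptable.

Fix eps > 0. We need delta > 0 so that 0 < |x + 3| < delta implies |(11x - 4) + 37| < eps.
Since (11x - 4) + 37 = 11(x + 3), we have |(11x - 4) + 37| = 11|x + 3|.
So 11|x + 3| < eps exactly when |x + 3| < eps/11.
Choosing delta = eps/11 gives |(11x - 4) + 37| = 11|x + 3| < eps whenever |x + 3| < delta.

delta = eps/11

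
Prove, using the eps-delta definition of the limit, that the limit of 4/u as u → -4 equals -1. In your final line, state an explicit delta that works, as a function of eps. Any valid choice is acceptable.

Fix eps > 0. We seek delta > 0 such that 0 < |u + 4| < delta implies |4/u + 1| < eps.
|4/u + 1| = 4·|-4 − u|/(4·|u|) = 4|u + 4|/(4|u|).
Require delta ≤ 2 so that |u| > 4 − 2 = 2, hence 4|u| > 8.
Then |4/u + 1| < 4|u + 4|/8, which is < eps when |u + 4| < 2eps.
Take delta = min(2, 2eps). Then 0 < |u + 4| < delta gives both |u + 4| < 2 and |u + 4| < 2eps, so |4/u + 1| < eps.

delta = min(2, 2eps)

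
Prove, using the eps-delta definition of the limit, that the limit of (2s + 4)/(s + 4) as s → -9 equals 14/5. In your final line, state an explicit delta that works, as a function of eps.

Suppose eps > 0. We want delta > 0 with 0 < |s + 9| < delta ⇒ |(2s + 4)/(s + 4) − (14/5)| < eps.
Combining over a common denominator, (2s + 4)/(s + 4) − (14/5) = [(2s + 4)·(-5) − (-14)·(s + 4)] / [(-5)·(s + 4)] = 4(s + 9) / ((-5)(s + 4)).
So |(2s + 4)/(s + 4) − (14/5)| = 4|s + 9| / (5·|s + 4|).
Require delta ≤ 5/2, so |s + 4| ≥ |-5| − |s + 9| > 5 − 5/2 = 5/2.
Hence |(2s + 4)/(s + 4) − (14/5)| < 4|s + 9|/(5·(5/2)) = (8/25)|s + 9|, which is < eps once |s + 9| < (25/8)eps.
Take delta = min(5/2, (25/8)eps). Then 0 < |s + 9| < delta forces both bounds, so |(2s + 4)/(s + 4) − (14/5)| < eps.

delta = min(5/2, (25/8)eps)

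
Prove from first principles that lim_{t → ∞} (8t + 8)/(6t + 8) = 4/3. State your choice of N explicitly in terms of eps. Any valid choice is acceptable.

N = (4/9)/eps

Let eps > 0 be given. We seek N > 0 such that t > N implies |(8t + 8)/(6t + 8) − (4/3)| < eps.
(8t + 8)/(6t + 8) − (4/3) = (6(8t + 8) − 8(6t + 8)) / (6(6t + 8)) = -16/(6(6t + 8)).
For t > 0 we have 6t + 8 > 6t, so |(8t + 8)/(6t + 8) − (4/3)| = 16/(6(6t + 8)) < 16/(6·6t) = (4/9)/t.
Thus |(8t + 8)/(6t + 8) − (4/3)| < eps whenever t > (4/9)/eps.
Take N = (4/9)/eps. If t > N then |(8t + 8)/(6t + 8) − (4/3)| < (4/9)/t < eps.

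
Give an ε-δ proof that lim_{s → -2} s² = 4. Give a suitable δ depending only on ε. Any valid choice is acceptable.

δ = min(2, ε/6)

Let ε > 0 be given. We seek δ > 0 with 0 < |s + 2| < δ ⇒ |s² − 4| < ε.
Factor: s² − 4 = (s + 2)(s - 2), so |s² − 4| = |s + 2|·|s - 2|.
Restrict δ ≤ 2. Then |s + 2| < 2 gives |s| < 4, so by the triangle inequality |s - 2| ≤ 4 + 2 = 6.
Hence |s² − 4| ≤ 6|s + 2|, which is < ε once |s + 2| < ε/6.
Take δ = min(2, ε/6). If 0 < |s + 2| < δ then both bounds hold and |s² − 4| ≤ 6|s + 2| < 6·(ε/6) = ε.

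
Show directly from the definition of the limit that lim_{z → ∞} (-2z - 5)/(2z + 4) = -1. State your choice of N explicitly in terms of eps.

N = (1/2)/eps

Fix eps > 0. We seek N > 0 such that z > N implies |(-2z - 5)/(2z + 4) + 1| < eps.
(-2z - 5)/(2z + 4) + 1 = (2(-2z - 5) − (-2)(2z + 4)) / (2(2z + 4)) = -2/(2(2z + 4)).
For z > 0 we have 2z + 4 > 2z, so |(-2z - 5)/(2z + 4) + 1| = 2/(2(2z + 4)) < 2/(2·2z) = (1/2)/z.
Thus |(-2z - 5)/(2z + 4) + 1| < eps whenever z > (1/2)/eps.
Take N = (1/2)/eps. If z > N then |(-2z - 5)/(2z + 4) + 1| < (1/2)/z < eps.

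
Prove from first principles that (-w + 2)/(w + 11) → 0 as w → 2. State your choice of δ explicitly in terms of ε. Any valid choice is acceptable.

Let ε > 0 be given. We want δ > 0 with 0 < |w − 2| < δ ⇒ |(-w + 2)/(w + 11) − 0| < ε.
Combining over a common denominator, (-w + 2)/(w + 11) − 0 = [(-w + 2)·13 − 0·(w + 11)] / [13·(w + 11)] = -13(w − 2) / (13(w + 11)).
So |(-w + 2)/(w + 11) − 0| = 13|w − 2| / (13·|w + 11|).
Require δ ≤ 13/2, so |w + 11| ≥ |13| − |w − 2| > 13 − 13/2 = 13/2.
Hence |(-w + 2)/(w + 11) − 0| < 13|w − 2|/(13·(13/2)) = (2/13)|w − 2|, which is < ε once |w − 2| < (13/2)ε.
Take δ = min(13/2, (13/2)ε). Then 0 < |w − 2| < δ forces both bounds, so |(-w + 2)/(w + 11) − 0| < ε.

δ = min(13/2, (13/2)ε)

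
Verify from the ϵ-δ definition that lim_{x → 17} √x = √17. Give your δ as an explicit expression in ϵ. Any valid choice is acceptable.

δ = min(17, √17·ϵ)

Let ϵ > 0. We want δ > 0 such that 0 < |x − 17| < δ implies |√x − √17| < ϵ.
Multiplying by the conjugate, |√x − √17| = |x − 17|/(√x + √17).
Restrict δ ≤ 17 so that |x − 17| < 17 forces x > 0, and then √x + √17 > √17.
Hence |√x − √17| < |x − 17|/√17, which is < ϵ once |x − 17| < √17·ϵ.
Take δ = min(17, √17·ϵ). If 0 < |x − 17| < δ then x > 0 and |√x − √17| < |x − 17|/√17 < ϵ.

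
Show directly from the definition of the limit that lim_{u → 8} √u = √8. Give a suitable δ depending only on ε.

Suppose ε > 0. We want δ > 0 such that 0 < |u − 8| < δ implies |√u − √8| < ε.
Rationalise: √u − √8 = (u − 8)/(√u + √8), so |√u − √8| = |u − 8|/(√u + √8).
Restrict δ ≤ 8 so that |u − 8| < 8 forces u > 0, and then √u + √8 > √8.
Hence |√u − √8| < |u − 8|/√8, which is < ε once |u − 8| < √8·ε.
Take δ = min(8, √8·ε). If 0 < |u − 8| < δ then u > 0 and |√u − √8| < |u − 8|/√8 < ε.

δ = min(8, √8·ε)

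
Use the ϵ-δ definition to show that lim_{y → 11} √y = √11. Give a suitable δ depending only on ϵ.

δ = min(11, √11·ϵ)

Let ϵ > 0. We want δ > 0 such that 0 < |y − 11| < δ implies |√y − √11| < ϵ.
Rationalise: √y − √11 = (y − 11)/(√y + √11), so |√y − √11| = |y − 11|/(√y + √11).
Restrict δ ≤ 11 so that |y − 11| < 11 forces y > 0, and then √y + √11 > √11.
Hence |√y − √11| < |y − 11|/√11, which is < ϵ once |y − 11| < √11·ϵ.
Take δ = min(11, √11·ϵ). If 0 < |y − 11| < δ then y > 0 and |√y − √11| < |y − 11|/√11 < ϵ.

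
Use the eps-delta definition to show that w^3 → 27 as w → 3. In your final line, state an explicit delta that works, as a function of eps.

Fix eps > 0. We seek delta > 0 with 0 < |w − 3| < delta ⇒ |w^3 − 27| < eps.
Factor: w^3 − 27 = (w − 3)(w^2 + 3w + 9), so |w^3 − 27| = |w − 3|·|w^2 + 3w + 9|.
Impose delta ≤ 2 so that |w| < 5; then |w^2 + 3w + 9| ≤ 49.
Hence |w^3 − 27| ≤ 49|w − 3|, which is < eps once |w − 3| < eps/49.
Take delta = min(2, eps/49). If 0 < |w − 3| < delta then both bounds hold and |w^3 − 27| ≤ 49|w − 3| < 49·(eps/49) = eps.

delta = min(2, eps/49)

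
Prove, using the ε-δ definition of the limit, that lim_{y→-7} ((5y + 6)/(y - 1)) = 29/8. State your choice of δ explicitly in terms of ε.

δ = min(4, (32/11)ε)

Let ε > 0 be given. We want δ > 0 with 0 < |y + 7| < δ ⇒ |(5y + 6)/(y - 1) − (29/8)| < ε.
Combining over a common denominator, (5y + 6)/(y - 1) − (29/8) = [(5y + 6)·(-8) − (-29)·(y - 1)] / [(-8)·(y - 1)] = -11(y + 7) / ((-8)(y - 1)).
So |(5y + 6)/(y - 1) − (29/8)| = 11|y + 7| / (8·|y − 1|).
Restrict δ ≤ 4. Then |y + 7| < 4 gives |y − 1| = |(y + 7) + (-8)| ≥ 8 − 4 = 4.
Hence |(5y + 6)/(y - 1) − (29/8)| < 11|y + 7|/(8·4) = (11/32)|y + 7|, which is < ε once |y + 7| < (32/11)ε.
Take δ = min(4, (32/11)ε). Then 0 < |y + 7| < δ forces both bounds, so |(5y + 6)/(y - 1) − (29/8)| < ε.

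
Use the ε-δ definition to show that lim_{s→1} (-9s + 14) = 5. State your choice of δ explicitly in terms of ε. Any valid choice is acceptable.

Fix ε > 0. We need δ > 0 so that 0 < |s − 1| < δ implies |(-9s + 14) − 5| < ε.
|(-9s + 14) − 5| = |-9s + 9| = 9|s − 1|.
So 9|s − 1| < ε exactly when |s − 1| < ε/9.
Take δ = ε/9. If 0 < |s − 1| < δ then |(-9s + 14) − 5| = 9|s − 1| < 9·(ε/9) = ε.

δ = ε/9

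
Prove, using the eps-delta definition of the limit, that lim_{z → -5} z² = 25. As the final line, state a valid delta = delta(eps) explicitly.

delta = min(1, eps/11)

Let eps > 0 be given. We seek delta > 0 with 0 < |z + 5| < delta ⇒ |z² − 25| < eps.
Factor: z² − 25 = (z + 5)(z - 5), so |z² − 25| = |z + 5|·|z - 5|.
Impose delta ≤ 1 so that |z| < 6; then |z - 5| ≤ 11.
Hence |z² − 25| ≤ 11|z + 5|, which is < eps once |z + 5| < eps/11.
Take delta = min(1, eps/11). If 0 < |z + 5| < delta then both bounds hold and |z² − 25| ≤ 11|z + 5| < 11·(eps/11) = eps.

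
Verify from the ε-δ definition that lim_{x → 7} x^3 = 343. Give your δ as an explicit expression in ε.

δ = min(1, ε/169)

Let ε > 0 be given. We seek δ > 0 with 0 < |x − 7| < δ ⇒ |x^3 − 343| < ε.
Factor: x^3 − 343 = (x − 7)(x^2 + 7x + 49), so |x^3 − 343| = |x − 7|·|x^2 + 7x + 49|.
Restrict δ ≤ 1. Then |x − 7| < 1 gives |x| < 8, so by the triangle inequality |x^2 + 7x + 49| ≤ 8^2 + 7·8 + 49 = 169.
Hence |x^3 − 343| ≤ 169|x − 7|, which is < ε once |x − 7| < ε/169.
Take δ = min(1, ε/169). If 0 < |x − 7| < δ then both bounds hold and |x^3 − 343| ≤ 169|x − 7| < 169·(ε/169) = ε.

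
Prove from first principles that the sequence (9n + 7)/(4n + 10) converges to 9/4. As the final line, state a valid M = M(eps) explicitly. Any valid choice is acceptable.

Fix eps > 0. For n ≥ 1, |(9n + 7)/(4n + 10) − (9/4)| = |-62|/(4(4n + 10)) = 62/(4(4n + 10)).
Since 4n + 10 ≥ 4n for n ≥ 1, this is ≤ 62/(4·4n) = (31/8)/n.
So |(9n + 7)/(4n + 10) − (9/4)| < eps whenever n > (31/8)/eps.
Take M = (31/8)/eps. If n > M then |(9n + 7)/(4n + 10) − (9/4)| ≤ (31/8)/n < eps.

M = (31/8)/eps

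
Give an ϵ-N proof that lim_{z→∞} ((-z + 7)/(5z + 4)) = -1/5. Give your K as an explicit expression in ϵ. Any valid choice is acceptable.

Suppose ϵ > 0. We seek K > 0 such that z > K implies |(-z + 7)/(5z + 4) + 1/5| < ϵ.
(-z + 7)/(5z + 4) + 1/5 = (5(-z + 7) − (-1)(5z + 4)) / (5(5z + 4)) = 39/(5(5z + 4)).
For z > 0 we have 5z + 4 > 5z, so |(-z + 7)/(5z + 4) + 1/5| = 39/(5(5z + 4)) < 39/(5·5z) = (39/25)/z.
Thus |(-z + 7)/(5z + 4) + 1/5| < ϵ whenever z > (39/25)/ϵ.
Take K = (39/25)/ϵ. If z > K then |(-z + 7)/(5z + 4) + 1/5| < (39/25)/z < ϵ.

K = (39/25)/ϵ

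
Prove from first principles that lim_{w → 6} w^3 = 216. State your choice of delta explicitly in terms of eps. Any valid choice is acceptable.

Let eps > 0 be given. We seek delta > 0 with 0 < |w − 6| < delta ⇒ |w^3 − 216| < eps.
Factor: w^3 − 216 = (w − 6)(w^2 + 6w + 36), so |w^3 − 216| = |w − 6|·|w^2 + 6w + 36|.
Impose delta ≤ 1 so that |w| < 7; then |w^2 + 6w + 36| ≤ 127.
Hence |w^3 − 216| ≤ 127|w − 6|, which is < eps once |w − 6| < eps/127.
Take delta = min(1, eps/127). If 0 < |w − 6| < delta then both bounds hold and |w^3 − 216| ≤ 127|w − 6| < 127·(eps/127) = eps.

delta = min(1, eps/127)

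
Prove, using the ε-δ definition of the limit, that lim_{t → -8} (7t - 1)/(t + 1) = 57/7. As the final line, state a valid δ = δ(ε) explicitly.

δ = min(7/2, (49/16)ε)

Suppose ε > 0. We want δ > 0 with 0 < |t + 8| < δ ⇒ |(7t - 1)/(t + 1) − (57/7)| < ε.
Combining over a common denominator, (7t - 1)/(t + 1) − (57/7) = [(7t - 1)·(-7) − (-57)·(t + 1)] / [(-7)·(t + 1)] = 8(t + 8) / ((-7)(t + 1)).
So |(7t - 1)/(t + 1) − (57/7)| = 8|t + 8| / (7·|t + 1|).
Require δ ≤ 7/2, so |t + 1| ≥ |-7| − |t + 8| > 7 − 7/2 = 7/2.
Hence |(7t - 1)/(t + 1) − (57/7)| < 8|t + 8|/(7·(7/2)) = (16/49)|t + 8|, which is < ε once |t + 8| < (49/16)ε.
Take δ = min(7/2, (49/16)ε). Then 0 < |t + 8| < δ forces both bounds, so |(7t - 1)/(t + 1) − (57/7)| < ε.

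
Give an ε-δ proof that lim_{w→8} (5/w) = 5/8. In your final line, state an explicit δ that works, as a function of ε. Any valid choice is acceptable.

Suppose ε > 0. We seek δ > 0 such that 0 < |w − 8| < δ implies |5/w − (5/8)| < ε.
|5/w − (5/8)| = 5·|8 − w|/(8·|w|) = 5|w − 8|/(8|w|).
Restrict δ ≤ 4. Then |w − 8| < 4 gives |w| > 4, so 8|w| > 32.
Then |5/w − (5/8)| < 5|w − 8|/32, which is < ε when |w − 8| < (32/5)ε.
Take δ = min(4, (32/5)ε). Then 0 < |w − 8| < δ gives both |w − 8| < 4 and |w − 8| < (32/5)ε, so |5/w − (5/8)| < ε.

δ = min(4, (32/5)ε)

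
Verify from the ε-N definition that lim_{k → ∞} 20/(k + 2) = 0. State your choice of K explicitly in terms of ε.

Let ε > 0. For k ≥ 1, |20/(k + 2) − 0| = 20/(k + 2) ≤ 20/k.
We need 20/k < ε, i.e. k > 20/ε.
Take K = 20/ε. If k > K then |20/(k + 2)| ≤ 20/k < ε.

K = 20/ε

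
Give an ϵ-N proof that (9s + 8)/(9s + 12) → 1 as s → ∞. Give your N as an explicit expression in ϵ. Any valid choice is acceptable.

Let ϵ > 0 be given. We seek N > 0 such that s > N implies |(9s + 8)/(9s + 12) − 1| < ϵ.
(9s + 8)/(9s + 12) − 1 = (9(9s + 8) − 9(9s + 12)) / (9(9s + 12)) = -36/(9(9s + 12)).
For s > 0 we have 9s + 12 > 9s, so |(9s + 8)/(9s + 12) − 1| = 36/(9(9s + 12)) < 36/(9·9s) = (4/9)/s.
Thus |(9s + 8)/(9s + 12) − 1| < ϵ whenever s > (4/9)/ϵ.
Take N = (4/9)/ϵ. If s > N then |(9s + 8)/(9s + 12) − 1| < (4/9)/s < ϵ.

N = (4/9)/ϵ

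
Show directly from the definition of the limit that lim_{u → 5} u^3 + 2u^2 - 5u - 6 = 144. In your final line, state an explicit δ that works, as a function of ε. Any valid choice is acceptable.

Let ε > 0. We want δ > 0 such that 0 < |u − 5| < δ implies |(u^3 + 2u^2 - 5u - 6) − 144| < ε.
(u^3 + 2u^2 - 5u - 6) − 144 = u^3 + 2u^2 - 5u - 150 = (u − 5)(u^2 + 7u + 30).
So |(u^3 + 2u^2 - 5u - 6) − 144| = |u − 5|·|u^2 + 7u + 30|.
Assume first that |u − 5| < 2, so |u| < 7. Then |u^2 + 7u + 30| ≤ 7^2 + 7·7 + 30 = 128.
Hence |(u^3 + 2u^2 - 5u - 6) − 144| ≤ 128|u − 5| < ε provided |u − 5| < ε/128.
Take δ = min(2, ε/128). Then 0 < |u − 5| < δ gives both |u − 5| < 2 and |u − 5| < ε/128, so |(u^3 + 2u^2 - 5u - 6) − 144| < ε.

δ = min(2, ε/128)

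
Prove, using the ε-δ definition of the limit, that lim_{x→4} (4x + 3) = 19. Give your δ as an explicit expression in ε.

δ = ε/4

Suppose ε > 0. We need δ > 0 so that 0 < |x − 4| < δ implies |(4x + 3) − 19| < ε.
Since (4x + 3) − 19 = 4(x − 4), we have |(4x + 3) − 19| = 4|x − 4|.
Thus it suffices that |x − 4| < ε/4.
Take δ = ε/4. If 0 < |x − 4| < δ then |(4x + 3) − 19| = 4|x − 4| < 4·(ε/4) = ε.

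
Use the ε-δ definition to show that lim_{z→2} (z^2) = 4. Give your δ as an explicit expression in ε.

δ = min(2, ε/6)

Let ε > 0 be given. We seek δ > 0 with 0 < |z − 2| < δ ⇒ |z^2 − 4| < ε.
Factor: z^2 − 4 = (z − 2)(z + 2), so |z^2 − 4| = |z − 2|·|z + 2|.
Impose δ ≤ 2 so that |z| < 4; then |z + 2| ≤ 6.
Hence |z^2 − 4| ≤ 6|z − 2|, which is < ε once |z − 2| < ε/6.
Take δ = min(2, ε/6). If 0 < |z − 2| < δ then both bounds hold and |z^2 − 4| ≤ 6|z − 2| < 6·(ε/6) = ε.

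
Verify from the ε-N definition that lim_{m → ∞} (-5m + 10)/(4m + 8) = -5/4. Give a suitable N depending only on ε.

N = 5/ε

Let ε > 0. For m ≥ 1, |(-5m + 10)/(4m + 8) + 5/4| = |80|/(4(4m + 8)) = 80/(4(4m + 8)).
Since 4m + 8 ≥ 4m for m ≥ 1, this is ≤ 80/(4·4m) = 5/m.
So |(-5m + 10)/(4m + 8) + 5/4| < ε whenever m > 5/ε.
Take N = 5/ε. If m > N then |(-5m + 10)/(4m + 8) + 5/4| ≤ 5/m < ε.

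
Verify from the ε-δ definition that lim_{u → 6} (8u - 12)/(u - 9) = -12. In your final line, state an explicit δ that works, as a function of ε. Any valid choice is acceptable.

δ = min(3/2, (3/40)ε)

Fix ε > 0. We want δ > 0 with 0 < |u − 6| < δ ⇒ |(8u - 12)/(u - 9) + 12| < ε.
Combining over a common denominator, (8u - 12)/(u - 9) + 12 = [(8u - 12)·(-3) − 36·(u - 9)] / [(-3)·(u - 9)] = -60(u − 6) / ((-3)(u - 9)).
So |(8u - 12)/(u - 9) + 12| = 60|u − 6| / (3·|u − 9|).
Restrict δ ≤ 3/2. Then |u − 6| < 3/2 gives |u − 9| = |(u − 6) + (-3)| ≥ 3 − 3/2 = 3/2.
Hence |(8u - 12)/(u - 9) + 12| < 60|u − 6|/(3·(3/2)) = (40/3)|u − 6|, which is < ε once |u − 6| < (3/40)ε.
Take δ = min(3/2, (3/40)ε). Then 0 < |u − 6| < δ forces both bounds, so |(8u - 12)/(u - 9) + 12| < ε.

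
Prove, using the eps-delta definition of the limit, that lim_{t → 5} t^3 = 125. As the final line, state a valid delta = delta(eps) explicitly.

Let eps > 0 be given. We seek delta > 0 with 0 < |t − 5| < delta ⇒ |t^3 − 125| < eps.
Factor: t^3 − 125 = (t − 5)(t^2 + 5t + 25), so |t^3 − 125| = |t − 5|·|t^2 + 5t + 25|.
Restrict delta ≤ 1. Then |t − 5| < 1 gives |t| < 6, so by the triangle inequality |t^2 + 5t + 25| ≤ 6^2 + 5·6 + 25 = 91.
Hence |t^3 − 125| ≤ 91|t − 5|, which is < eps once |t − 5| < eps/91.
Take delta = min(1, eps/91). If 0 < |t − 5| < delta then both bounds hold and |t^3 − 125| ≤ 91|t − 5| < 91·(eps/91) = eps.

delta = min(1, eps/91)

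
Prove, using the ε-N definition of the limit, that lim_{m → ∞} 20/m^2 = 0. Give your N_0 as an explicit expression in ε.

N_0 = (20/ε)^{1/2}

Let ε > 0 be given. For m ≥ 1, |20/m^2 − 0| = 20/m^2.
20/m^2 < ε ⇔ m^2 > 20/ε ⇔ m > (20/ε)^{1/2}.
Take N_0 = (20/ε)^{1/2}. Then m > N_0 implies 20/m^2 < ε.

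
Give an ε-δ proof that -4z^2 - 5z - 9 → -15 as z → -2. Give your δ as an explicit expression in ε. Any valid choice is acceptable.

δ = min(1, ε/15)

Let ε > 0. We want δ > 0 such that 0 < |z + 2| < δ implies |(-4z^2 - 5z - 9) + 15| < ε.
(-4z^2 - 5z - 9) + 15 = -4z^2 - 5z + 6 = (z + 2)(-4z + 3).
So |(-4z^2 - 5z - 9) + 15| = |z + 2|·|-4z + 3|.
Require δ ≤ 1. Then |z + 2| < 1 gives |z| < 3, and by the triangle inequality |-4z + 3| ≤ 4·3 + 3 = 15.
Hence |(-4z^2 - 5z - 9) + 15| ≤ 15|z + 2| < ε provided |z + 2| < ε/15.
Choosing δ = min(1, ε/15) ensures both conditions, hence |(-4z^2 - 5z - 9) + 15| < ε.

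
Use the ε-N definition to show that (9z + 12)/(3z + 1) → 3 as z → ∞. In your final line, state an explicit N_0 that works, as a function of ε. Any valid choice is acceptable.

N_0 = 3/ε

Suppose ε > 0. We seek N_0 > 0 such that z > N_0 implies |(9z + 12)/(3z + 1) − 3| < ε.
(9z + 12)/(3z + 1) − 3 = (3(9z + 12) − 9(3z + 1)) / (3(3z + 1)) = 27/(3(3z + 1)).
For z > 0 we have 3z + 1 > 3z, so |(9z + 12)/(3z + 1) − 3| = 27/(3(3z + 1)) < 27/(3·3z) = 3/z.
Thus |(9z + 12)/(3z + 1) − 3| < ε whenever z > 3/ε.
Take N_0 = 3/ε. If z > N_0 then |(9z + 12)/(3z + 1) − 3| < 3/z < ε.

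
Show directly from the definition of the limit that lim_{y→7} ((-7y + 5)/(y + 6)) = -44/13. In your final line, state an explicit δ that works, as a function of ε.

δ = min(13/2, (169/94)ε)

Let ε > 0 be given. We want δ > 0 with 0 < |y − 7| < δ ⇒ |(-7y + 5)/(y + 6) + 44/13| < ε.
Combining over a common denominator, (-7y + 5)/(y + 6) + 44/13 = [(-7y + 5)·13 − (-44)·(y + 6)] / [13·(y + 6)] = -47(y − 7) / (13(y + 6)).
So |(-7y + 5)/(y + 6) + 44/13| = 47|y − 7| / (13·|y + 6|).
Require δ ≤ 13/2, so |y + 6| ≥ |13| − |y − 7| > 13 − 13/2 = 13/2.
Hence |(-7y + 5)/(y + 6) + 44/13| < 47|y − 7|/(13·(13/2)) = (94/169)|y − 7|, which is < ε once |y − 7| < (169/94)ε.
Take δ = min(13/2, (169/94)ε). Then 0 < |y − 7| < δ forces both bounds, so |(-7y + 5)/(y + 6) + 44/13| < ε.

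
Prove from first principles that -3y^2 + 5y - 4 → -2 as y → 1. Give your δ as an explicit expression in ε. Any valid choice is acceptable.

Let ε > 0. We want δ > 0 such that 0 < |y − 1| < δ implies |(-3y^2 + 5y - 4) + 2| < ε.
(-3y^2 + 5y - 4) + 2 = -3y^2 + 5y - 2 = (y − 1)(-3y + 2).
So |(-3y^2 + 5y - 4) + 2| = |y − 1|·|-3y + 2|.
Require δ ≤ 2. Then |y − 1| < 2 gives |y| < 3, and by the triangle inequality |-3y + 2| ≤ 3·3 + 2 = 11.
Hence |(-3y^2 + 5y - 4) + 2| ≤ 11|y − 1| < ε provided |y − 1| < ε/11.
Choosing δ = min(2, ε/11) ensures both conditions, hence |(-3y^2 + 5y - 4) + 2| < ε.

δ = min(2, ε/11)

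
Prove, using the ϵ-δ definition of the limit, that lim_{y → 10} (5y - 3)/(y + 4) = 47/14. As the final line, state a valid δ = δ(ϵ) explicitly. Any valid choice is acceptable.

δ = min(7, (98/23)ϵ)

Suppose ϵ > 0. We want δ > 0 with 0 < |y − 10| < δ ⇒ |(5y - 3)/(y + 4) − (47/14)| < ϵ.
Combining over a common denominator, (5y - 3)/(y + 4) − (47/14) = [(5y - 3)·14 − 47·(y + 4)] / [14·(y + 4)] = 23(y − 10) / (14(y + 4)).
So |(5y - 3)/(y + 4) − (47/14)| = 23|y − 10| / (14·|y + 4|).
Require δ ≤ 7, so |y + 4| ≥ |14| − |y − 10| > 14 − 7 = 7.
Hence |(5y - 3)/(y + 4) − (47/14)| < 23|y − 10|/(14·7) = (23/98)|y − 10|, which is < ϵ once |y − 10| < (98/23)ϵ.
Take δ = min(7, (98/23)ϵ). Then 0 < |y − 10| < δ forces both bounds, so |(5y - 3)/(y + 4) − (47/14)| < ϵ.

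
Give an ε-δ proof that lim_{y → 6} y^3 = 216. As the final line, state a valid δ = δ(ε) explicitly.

δ = min(1, ε/127)

Let ε > 0 be given. We seek δ > 0 with 0 < |y − 6| < δ ⇒ |y^3 − 216| < ε.
Factor: y^3 − 216 = (y − 6)(y^2 + 6y + 36), so |y^3 − 216| = |y − 6|·|y^2 + 6y + 36|.
Impose δ ≤ 1 so that |y| < 7; then |y^2 + 6y + 36| ≤ 127.
Hence |y^3 − 216| ≤ 127|y − 6|, which is < ε once |y − 6| < ε/127.
Take δ = min(1, ε/127). If 0 < |y − 6| < δ then both bounds hold and |y^3 − 216| ≤ 127|y − 6| < 127·(ε/127) = ε.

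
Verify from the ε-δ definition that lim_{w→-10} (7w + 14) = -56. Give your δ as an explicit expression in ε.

Fix ε > 0. We need δ > 0 so that 0 < |w + 10| < δ implies |(7w + 14) + 56| < ε.
Since (7w + 14) + 56 = 7(w + 10), we have |(7w + 14) + 56| = 7|w + 10|.
So 7|w + 10| < ε exactly when |w + 10| < ε/7.
Take δ = ε/7. If 0 < |w + 10| < δ then |(7w + 14) + 56| = 7|w + 10| < 7·(ε/7) = ε.

δ = ε/7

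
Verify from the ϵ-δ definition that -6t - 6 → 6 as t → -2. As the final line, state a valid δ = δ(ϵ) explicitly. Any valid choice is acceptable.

Let ϵ > 0 be given. We need δ > 0 so that 0 < |t + 2| < δ implies |(-6t - 6) − 6| < ϵ.
|(-6t - 6) − 6| = |-6t - 12| = 6|t + 2|.
So 6|t + 2| < ϵ exactly when |t + 2| < ϵ/6.
Choosing δ = ϵ/6 gives |(-6t - 6) − 6| = 6|t + 2| < ϵ whenever |t + 2| < δ.

δ = ϵ/6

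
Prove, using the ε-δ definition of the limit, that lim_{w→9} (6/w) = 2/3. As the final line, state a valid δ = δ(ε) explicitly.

Suppose ε > 0. We seek δ > 0 such that 0 < |w − 9| < δ implies |6/w − (2/3)| < ε.
|6/w − (2/3)| = 6·|9 − w|/(9·|w|) = 6|w − 9|/(9|w|).
Restrict δ ≤ 9/2. Then |w − 9| < 9/2 gives |w| > 9/2, so 9|w| > 81/2.
Then |6/w − (2/3)| < 6|w − 9|/(81/2), which is < ε when |w − 9| < (27/4)ε.
Take δ = min(9/2, (27/4)ε). Then 0 < |w − 9| < δ gives both |w − 9| < 9/2 and |w − 9| < (27/4)ε, so |6/w − (2/3)| < ε.

δ = min(9/2, (27/4)ε)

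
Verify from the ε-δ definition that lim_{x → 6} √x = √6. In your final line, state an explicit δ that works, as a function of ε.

δ = min(6, √6·ε)

Let ε > 0. We want δ > 0 such that 0 < |x − 6| < δ implies |√x − √6| < ε.
Multiplying by the conjugate, |√x − √6| = |x − 6|/(√x + √6).
Restrict δ ≤ 6 so that |x − 6| < 6 forces x > 0, and then √x + √6 > √6.
Hence |√x − √6| < |x − 6|/√6, which is < ε once |x − 6| < √6·ε.
Take δ = min(6, √6·ε). If 0 < |x − 6| < δ then x > 0 and |√x − √6| < |x − 6|/√6 < ε.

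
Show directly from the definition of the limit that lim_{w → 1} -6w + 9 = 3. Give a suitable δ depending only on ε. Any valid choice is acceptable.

Fix ε > 0. We need δ > 0 so that 0 < |w − 1| < δ implies |(-6w + 9) − 3| < ε.
Since (-6w + 9) − 3 = -6(w − 1), we have |(-6w + 9) − 3| = 6|w − 1|.
So 6|w − 1| < ε exactly when |w − 1| < ε/6.
Choosing δ = ε/6 gives |(-6w + 9) − 3| = 6|w − 1| < ε whenever |w − 1| < δ.

δ = ε/6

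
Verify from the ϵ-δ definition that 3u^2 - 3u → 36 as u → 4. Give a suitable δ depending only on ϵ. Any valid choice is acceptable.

δ = min(2, ϵ/27)

Suppose ϵ > 0. We want δ > 0 such that 0 < |u − 4| < δ implies |(3u^2 - 3u) − 36| < ϵ.
(3u^2 - 3u) − 36 = 3u^2 - 3u - 36 = (u − 4)(3u + 9).
So |(3u^2 - 3u) − 36| = |u − 4|·|3u + 9|.
Require δ ≤ 2. Then |u − 4| < 2 gives |u| < 6, and by the triangle inequality |3u + 9| ≤ 3·6 + 9 = 27.
Hence |(3u^2 - 3u) − 36| ≤ 27|u − 4| < ϵ provided |u − 4| < ϵ/27.
Take δ = min(2, ϵ/27). Then 0 < |u − 4| < δ gives both |u − 4| < 2 and |u − 4| < ϵ/27, so |(3u^2 - 3u) − 36| < ϵ.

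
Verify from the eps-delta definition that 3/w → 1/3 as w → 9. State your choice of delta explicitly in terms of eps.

delta = min(9/2, (27/2)eps)

Let eps > 0. We seek delta > 0 such that 0 < |w − 9| < delta implies |3/w − (1/3)| < eps.
|3/w − (1/3)| = 3·|9 − w|/(9·|w|) = 3|w − 9|/(9|w|).
Require delta ≤ 9/2 so that |w| > 9 − 9/2 = 9/2, hence 9|w| > 81/2.
Then |3/w − (1/3)| < 3|w − 9|/(81/2), which is < eps when |w − 9| < (27/2)eps.
Take delta = min(9/2, (27/2)eps). Then 0 < |w − 9| < delta gives both |w − 9| < 9/2 and |w − 9| < (27/2)eps, so |3/w − (1/3)| < eps.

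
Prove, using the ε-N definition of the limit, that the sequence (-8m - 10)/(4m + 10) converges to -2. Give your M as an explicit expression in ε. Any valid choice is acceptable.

M = (5/2)/ε

Let ε > 0 be given. For m ≥ 1, |(-8m - 10)/(4m + 10) + 2| = |40|/(4(4m + 10)) = 40/(4(4m + 10)).
Since 4m + 10 ≥ 4m for m ≥ 1, this is ≤ 40/(4·4m) = (5/2)/m.
So |(-8m - 10)/(4m + 10) + 2| < ε whenever m > (5/2)/ε.
Take M = (5/2)/ε. If m > M then |(-8m - 10)/(4m + 10) + 2| ≤ (5/2)/m < ε.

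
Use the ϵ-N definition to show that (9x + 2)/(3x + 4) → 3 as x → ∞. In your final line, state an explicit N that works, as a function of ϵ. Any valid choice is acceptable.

N = (10/3)/ϵ

Let ϵ > 0. We seek N > 0 such that x > N implies |(9x + 2)/(3x + 4) − 3| < ϵ.
(9x + 2)/(3x + 4) − 3 = (3(9x + 2) − 9(3x + 4)) / (3(3x + 4)) = -30/(3(3x + 4)).
For x > 0 we have 3x + 4 > 3x, so |(9x + 2)/(3x + 4) − 3| = 30/(3(3x + 4)) < 30/(3·3x) = (10/3)/x.
Thus |(9x + 2)/(3x + 4) − 3| < ϵ whenever x > (10/3)/ϵ.
Take N = (10/3)/ϵ. If x > N then |(9x + 2)/(3x + 4) − 3| < (10/3)/x < ϵ.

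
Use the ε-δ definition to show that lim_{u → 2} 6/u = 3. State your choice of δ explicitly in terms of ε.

Let ε > 0. We seek δ > 0 such that 0 < |u − 2| < δ implies |6/u − 3| < ε.
|6/u − 3| = 6·|2 − u|/(2·|u|) = 6|u − 2|/(2|u|).
Require δ ≤ 1 so that |u| > 2 − 1 = 1, hence 2|u| > 2.
Then |6/u − 3| < 6|u − 2|/2, which is < ε when |u − 2| < (1/3)ε.
Take δ = min(1, (1/3)ε). Then 0 < |u − 2| < δ gives both |u − 2| < 1 and |u − 2| < (1/3)ε, so |6/u − 3| < ε.

δ = min(1, (1/3)ε)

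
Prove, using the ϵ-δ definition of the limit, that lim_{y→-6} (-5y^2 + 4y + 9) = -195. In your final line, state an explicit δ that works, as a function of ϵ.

δ = min(1, ϵ/69)

Let ϵ > 0 be given. We want δ > 0 such that 0 < |y + 6| < δ implies |(-5y^2 + 4y + 9) + 195| < ϵ.
(-5y^2 + 4y + 9) + 195 = -5y^2 + 4y + 204 = (y + 6)(-5y + 34).
So |(-5y^2 + 4y + 9) + 195| = |y + 6|·|-5y + 34|.
Require δ ≤ 1. Then |y + 6| < 1 gives |y| < 7, and by the triangle inequality |-5y + 34| ≤ 5·7 + 34 = 69.
Hence |(-5y^2 + 4y + 9) + 195| ≤ 69|y + 6| < ϵ provided |y + 6| < ϵ/69.
Choosing δ = min(1, ϵ/69) ensures both conditions, hence |(-5y^2 + 4y + 9) + 195| < ϵ.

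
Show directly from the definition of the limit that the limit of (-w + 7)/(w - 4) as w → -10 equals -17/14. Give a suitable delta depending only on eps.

Suppose eps > 0. We want delta > 0 with 0 < |w + 10| < delta ⇒ |(-w + 7)/(w - 4) + 17/14| < eps.
Combining over a common denominator, (-w + 7)/(w - 4) + 17/14 = [(-w + 7)·(-14) − 17·(w - 4)] / [(-14)·(w - 4)] = -3(w + 10) / ((-14)(w - 4)).
So |(-w + 7)/(w - 4) + 17/14| = 3|w + 10| / (14·|w − 4|).
Restrict delta ≤ 7. Then |w + 10| < 7 gives |w − 4| = |(w + 10) + (-14)| ≥ 14 − 7 = 7.
Hence |(-w + 7)/(w - 4) + 17/14| < 3|w + 10|/(14·7) = (3/98)|w + 10|, which is < eps once |w + 10| < (98/3)eps.
Take delta = min(7, (98/3)eps). Then 0 < |w + 10| < delta forces both bounds, so |(-w + 7)/(w - 4) + 17/14| < eps.

delta = min(7, (98/3)eps)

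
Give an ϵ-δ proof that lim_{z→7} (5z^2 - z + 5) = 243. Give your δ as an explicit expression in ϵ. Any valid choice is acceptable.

δ = min(1, ϵ/74)

Let ϵ > 0. We want δ > 0 such that 0 < |z − 7| < δ implies |(5z^2 - z + 5) − 243| < ϵ.
(5z^2 - z + 5) − 243 = 5z^2 - z - 238 = (z − 7)(5z + 34).
So |(5z^2 - z + 5) − 243| = |z − 7|·|5z + 34|.
Require δ ≤ 1. Then |z − 7| < 1 gives |z| < 8, and by the triangle inequality |5z + 34| ≤ 5·8 + 34 = 74.
Hence |(5z^2 - z + 5) − 243| ≤ 74|z − 7| < ϵ provided |z − 7| < ϵ/74.
Choosing δ = min(1, ϵ/74) ensures both conditions, hence |(5z^2 - z + 5) − 243| < ϵ.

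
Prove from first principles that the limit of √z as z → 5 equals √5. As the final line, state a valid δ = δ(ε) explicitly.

Suppose ε > 0. We want δ > 0 such that 0 < |z − 5| < δ implies |√z − √5| < ε.
Multiplying by the conjugate, |√z − √5| = |z − 5|/(√z + √5).
Restrict δ ≤ 5 so that |z − 5| < 5 forces z > 0, and then √z + √5 > √5.
Hence |√z − √5| < |z − 5|/√5, which is < ε once |z − 5| < √5·ε.
Take δ = min(5, √5·ε). If 0 < |z − 5| < δ then z > 0 and |√z − √5| < |z − 5|/√5 < ε.

δ = min(5, √5·ε)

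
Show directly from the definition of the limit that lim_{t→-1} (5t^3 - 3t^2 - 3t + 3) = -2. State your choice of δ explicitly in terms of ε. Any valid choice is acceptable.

Fix ε > 0. We want δ > 0 such that 0 < |t + 1| < δ implies |(5t^3 - 3t^2 - 3t + 3) + 2| < ε.
(5t^3 - 3t^2 - 3t + 3) + 2 = 5t^3 - 3t^2 - 3t + 5 = (t + 1)(5t^2 - 8t + 5).
So |(5t^3 - 3t^2 - 3t + 3) + 2| = |t + 1|·|5t^2 - 8t + 5|.
Assume first that |t + 1| < 1, so |t| < 2. Then |5t^2 - 8t + 5| ≤ 5·2^2 + 8·2 + 5 = 41.
Hence |(5t^3 - 3t^2 - 3t + 3) + 2| ≤ 41|t + 1| < ε provided |t + 1| < ε/41.
Choosing δ = min(1, ε/41) ensures both conditions, hence |(5t^3 - 3t^2 - 3t + 3) + 2| < ε.

δ = min(1, ε/41)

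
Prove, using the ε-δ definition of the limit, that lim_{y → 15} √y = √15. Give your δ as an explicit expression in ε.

Fix ε > 0. We want δ > 0 such that 0 < |y − 15| < δ implies |√y − √15| < ε.
Rationalise: √y − √15 = (y − 15)/(√y + √15), so |√y − √15| = |y − 15|/(√y + √15).
Restrict δ ≤ 15 so that |y − 15| < 15 forces y > 0, and then √y + √15 > √15.
Hence |√y − √15| < |y − 15|/√15, which is < ε once |y − 15| < √15·ε.
Take δ = min(15, √15·ε). If 0 < |y − 15| < δ then y > 0 and |√y − √15| < |y − 15|/√15 < ε.

δ = min(15, √15·ε)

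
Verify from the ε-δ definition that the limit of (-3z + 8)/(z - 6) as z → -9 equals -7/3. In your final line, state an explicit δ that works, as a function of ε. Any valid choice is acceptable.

δ = min(15/2, (45/4)ε)

Fix ε > 0. We want δ > 0 with 0 < |z + 9| < δ ⇒ |(-3z + 8)/(z - 6) + 7/3| < ε.
Combining over a common denominator, (-3z + 8)/(z - 6) + 7/3 = [(-3z + 8)·(-15) − 35·(z - 6)] / [(-15)·(z - 6)] = 10(z + 9) / ((-15)(z - 6)).
So |(-3z + 8)/(z - 6) + 7/3| = 10|z + 9| / (15·|z − 6|).
Restrict δ ≤ 15/2. Then |z + 9| < 15/2 gives |z − 6| = |(z + 9) + (-15)| ≥ 15 − 15/2 = 15/2.
Hence |(-3z + 8)/(z - 6) + 7/3| < 10|z + 9|/(15·(15/2)) = (4/45)|z + 9|, which is < ε once |z + 9| < (45/4)ε.
Take δ = min(15/2, (45/4)ε). Then 0 < |z + 9| < δ forces both bounds, so |(-3z + 8)/(z - 6) + 7/3| < ε.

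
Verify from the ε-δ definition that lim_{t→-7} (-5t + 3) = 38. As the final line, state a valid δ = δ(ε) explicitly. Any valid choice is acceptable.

δ = ε/5

Fix ε > 0. We need δ > 0 so that 0 < |t + 7| < δ implies |(-5t + 3) − 38| < ε.
|(-5t + 3) − 38| = |-5t - 35| = 5|t + 7|.
So 5|t + 7| < ε exactly when |t + 7| < ε/5.
Choosing δ = ε/5 gives |(-5t + 3) − 38| = 5|t + 7| < ε whenever |t + 7| < δ.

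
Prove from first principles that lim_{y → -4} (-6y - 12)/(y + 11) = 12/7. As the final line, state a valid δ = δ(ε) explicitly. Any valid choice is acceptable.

Let ε > 0. We want δ > 0 with 0 < |y + 4| < δ ⇒ |(-6y - 12)/(y + 11) − (12/7)| < ε.
Combining over a common denominator, (-6y - 12)/(y + 11) − (12/7) = [(-6y - 12)·7 − 12·(y + 11)] / [7·(y + 11)] = -54(y + 4) / (7(y + 11)).
So |(-6y - 12)/(y + 11) − (12/7)| = 54|y + 4| / (7·|y + 11|).
Require δ ≤ 7/2, so |y + 11| ≥ |7| − |y + 4| > 7 − 7/2 = 7/2.
Hence |(-6y - 12)/(y + 11) − (12/7)| < 54|y + 4|/(7·(7/2)) = (108/49)|y + 4|, which is < ε once |y + 4| < (49/108)ε.
Take δ = min(7/2, (49/108)ε). Then 0 < |y + 4| < δ forces both bounds, so |(-6y - 12)/(y + 11) − (12/7)| < ε.

δ = min(7/2, (49/108)ε)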